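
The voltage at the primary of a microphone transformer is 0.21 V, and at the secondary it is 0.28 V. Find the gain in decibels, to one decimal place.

Voltage ratio → dB uses the 20·log₁₀ form:
20·log₁₀(0.28/0.21) = 20·log₁₀(1.333) = 2.5 dB.

2.5 dB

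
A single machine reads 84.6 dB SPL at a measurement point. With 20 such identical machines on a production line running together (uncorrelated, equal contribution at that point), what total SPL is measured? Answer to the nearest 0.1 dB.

97.6 dB SPL

20 equal incoherent sources raise the level by 10·log₁₀(20) = 13.01 dB.
L_total = 84.6 + 13.01 = 97.6 dB SPL.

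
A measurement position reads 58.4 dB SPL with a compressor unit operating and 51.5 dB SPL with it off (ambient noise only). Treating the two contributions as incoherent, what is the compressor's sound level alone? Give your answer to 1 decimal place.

57.4 dB SPL

Background correction is a power subtraction:
L_src = 10·log₁₀(10^(58.4/10) − 10^(51.5/10)) = 10·log₁₀(550600) = 57.4 dB SPL.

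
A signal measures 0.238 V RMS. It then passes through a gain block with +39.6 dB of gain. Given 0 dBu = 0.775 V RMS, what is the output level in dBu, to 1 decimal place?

Input level: 20·log₁₀(0.238/0.775) = -10.25 dBu.
Output: -10.25 + 39.6 = +29.3 dBu.

+29.3 dBu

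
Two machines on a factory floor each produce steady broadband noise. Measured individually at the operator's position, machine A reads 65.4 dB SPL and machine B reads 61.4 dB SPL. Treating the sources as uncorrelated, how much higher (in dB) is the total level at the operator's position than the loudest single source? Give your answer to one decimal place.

1.5 dB

Add the sources as powers (linear), then convert back to dB:
L_total = 10·log₁₀(10^(65.4/10) + 10^(61.4/10)) = 66.86 dB SPL.
Excess over the loudest (65.4 dB): 66.86 − 65.4 = 1.5 dB.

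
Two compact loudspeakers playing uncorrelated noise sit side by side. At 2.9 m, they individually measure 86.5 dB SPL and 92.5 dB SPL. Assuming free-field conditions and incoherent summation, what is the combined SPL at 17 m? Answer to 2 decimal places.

78.11 dB SPL

Combined at 2.9 m: 10·log₁₀(10^(86.5/10)+10^(92.5/10)) = 93.473 dB SPL.
Then apply −20·log₁₀(17/2.9) = -15.361 dB → 78.11 dB SPL.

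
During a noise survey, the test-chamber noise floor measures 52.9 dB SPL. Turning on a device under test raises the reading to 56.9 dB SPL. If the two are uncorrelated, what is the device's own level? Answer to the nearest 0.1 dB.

54.7 dB SPL

Remove the background by subtracting linear intensities:
L_src = 10·log₁₀(10^(56.9/10) − 10^(52.9/10)) = 10·log₁₀(294800) = 54.7 dB SPL.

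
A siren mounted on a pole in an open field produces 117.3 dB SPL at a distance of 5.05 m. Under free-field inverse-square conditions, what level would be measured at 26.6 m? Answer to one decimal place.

For a point source in a free field, ΔL = −20·log₁₀(d₂/d₁).
ΔL = −20·log₁₀(26.6/5.05) = -14.43 dB, so L₂ = 117.3 + (-14.43) = 102.9 dB SPL.

102.9 dB SPL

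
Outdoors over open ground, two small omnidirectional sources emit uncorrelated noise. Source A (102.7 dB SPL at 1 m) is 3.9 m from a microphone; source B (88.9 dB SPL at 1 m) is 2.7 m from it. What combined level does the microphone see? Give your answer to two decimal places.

At the listener: L_A = 102.7 − 20·log₁₀(3.9) = 90.879 dB; L_B = 88.9 − 20·log₁₀(2.7) = 80.273 dB.
Combined: 10·log₁₀(10^(90.879/10)+10^(80.273/10)) = 91.24 dB SPL.

91.24 dB SPL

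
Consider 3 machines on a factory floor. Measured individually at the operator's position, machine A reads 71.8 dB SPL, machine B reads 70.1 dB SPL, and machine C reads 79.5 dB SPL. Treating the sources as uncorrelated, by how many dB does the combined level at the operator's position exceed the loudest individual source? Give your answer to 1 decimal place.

Add the sources as powers (linear), then convert back to dB:
L_total = 10·log₁₀(10^(71.8/10) + 10^(70.1/10) + 10^(79.5/10)) = 80.59 dB SPL.
Excess over the loudest (79.5 dB): 80.59 − 79.5 = 1.1 dB.

1.1 dB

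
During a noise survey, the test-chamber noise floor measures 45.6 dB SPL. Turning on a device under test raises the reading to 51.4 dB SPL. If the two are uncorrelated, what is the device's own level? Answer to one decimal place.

50.1 dB SPL

Remove the background by subtracting linear intensities:
L_src = 10·log₁₀(10^(51.4/10) − 10^(45.6/10)) = 10·log₁₀(101700) = 50.1 dB SPL.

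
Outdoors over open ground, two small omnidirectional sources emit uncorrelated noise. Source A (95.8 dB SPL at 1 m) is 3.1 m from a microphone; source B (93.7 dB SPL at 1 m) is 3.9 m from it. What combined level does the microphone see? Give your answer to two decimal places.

87.40 dB SPL

At the listener: L_A = 95.8 − 20·log₁₀(3.1) = 85.973 dB; L_B = 93.7 − 20·log₁₀(3.9) = 81.879 dB.
Combined: 10·log₁₀(10^(85.973/10)+10^(81.879/10)) = 87.40 dB SPL.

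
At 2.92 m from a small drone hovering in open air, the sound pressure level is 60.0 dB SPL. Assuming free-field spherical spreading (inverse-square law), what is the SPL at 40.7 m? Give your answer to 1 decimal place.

Free-field point source: level drops by 20·log₁₀ of the distance ratio.
ΔL = −20·log₁₀(40.7/2.92) = -22.88 dB, so L₂ = 60.0 + (-22.88) = 37.1 dB SPL.

37.1 dB SPL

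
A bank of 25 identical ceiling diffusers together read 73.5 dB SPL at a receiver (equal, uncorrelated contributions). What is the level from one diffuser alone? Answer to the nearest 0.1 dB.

59.5 dB SPL

25 equal incoherent sources add 10·log₁₀(25) = 13.98 dB over one source.
L_one = 73.5 − 13.98 = 59.5 dB SPL.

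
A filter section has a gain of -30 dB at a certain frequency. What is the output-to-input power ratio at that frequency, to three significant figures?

0.00100

Power ratio = 10^(dB/10).
10^(-30/10) = 10^(-3.000) = 0.00100.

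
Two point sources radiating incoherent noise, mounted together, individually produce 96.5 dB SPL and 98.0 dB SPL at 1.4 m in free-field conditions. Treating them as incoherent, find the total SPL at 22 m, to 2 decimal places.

76.40 dB SPL

Combined at 1.4 m: 10·log₁₀(10^(96.5/10)+10^(98.0/10)) = 100.325 dB SPL.
Then apply −20·log₁₀(22/1.4) = -23.926 dB → 76.40 dB SPL.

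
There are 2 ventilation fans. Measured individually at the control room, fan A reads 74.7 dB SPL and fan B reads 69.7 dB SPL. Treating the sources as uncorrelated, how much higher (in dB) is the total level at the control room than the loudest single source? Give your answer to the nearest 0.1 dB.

1.2 dB

Add the sources as powers (linear), then convert back to dB:
L_total = 10·log₁₀(10^(74.7/10) + 10^(69.7/10)) = 75.89 dB SPL.
Excess over the loudest (74.7 dB): 75.89 − 74.7 = 1.2 dB.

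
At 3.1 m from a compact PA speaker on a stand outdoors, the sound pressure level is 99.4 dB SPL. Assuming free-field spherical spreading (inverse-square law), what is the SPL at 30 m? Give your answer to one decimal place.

Free-field point source: level drops by 20·log₁₀ of the distance ratio.
ΔL = −20·log₁₀(30/3.1) = -19.72 dB, so L₂ = 99.4 + (-19.72) = 79.7 dB SPL.

79.7 dB SPL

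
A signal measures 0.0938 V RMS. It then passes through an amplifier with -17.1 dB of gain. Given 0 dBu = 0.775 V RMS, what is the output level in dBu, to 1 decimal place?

Input level: 20·log₁₀(0.0938/0.775) = -18.34 dBu.
Output: -18.34 − 17.1 = -35.4 dBu.

-35.4 dBu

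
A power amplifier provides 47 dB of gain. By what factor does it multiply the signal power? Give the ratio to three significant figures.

50100

Power ratio = 10^(dB/10).
10^(47/10) = 10^(4.700) = 50100.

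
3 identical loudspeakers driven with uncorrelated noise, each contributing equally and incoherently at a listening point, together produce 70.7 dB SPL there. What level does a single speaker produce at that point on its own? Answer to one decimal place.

65.9 dB SPL

3 equal incoherent sources add 10·log₁₀(3) = 4.77 dB over one source.
L_one = 70.7 − 4.77 = 65.9 dB SPL.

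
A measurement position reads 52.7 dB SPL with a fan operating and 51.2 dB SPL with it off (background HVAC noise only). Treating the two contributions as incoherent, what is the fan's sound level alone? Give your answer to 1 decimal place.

47.4 dB SPL

Background correction is a power subtraction:
L_src = 10·log₁₀(10^(52.7/10) − 10^(51.2/10)) = 10·log₁₀(54380) = 47.4 dB SPL.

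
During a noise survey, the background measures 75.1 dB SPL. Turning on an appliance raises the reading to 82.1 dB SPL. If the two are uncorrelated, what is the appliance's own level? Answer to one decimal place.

Remove the background by subtracting linear intensities:
L_src = 10·log₁₀(10^(82.1/10) − 10^(75.1/10)) = 10·log₁₀(129800000) = 81.1 dB SPL.

81.1 dB SPL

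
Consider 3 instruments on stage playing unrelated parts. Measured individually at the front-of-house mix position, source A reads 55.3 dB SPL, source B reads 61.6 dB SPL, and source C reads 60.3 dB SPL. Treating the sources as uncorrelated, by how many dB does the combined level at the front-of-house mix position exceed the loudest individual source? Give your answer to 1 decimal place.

Incoherent sources sum as intensities:
L_total = 10·log₁₀(10^(55.3/10) + 10^(61.6/10) + 10^(60.3/10)) = 64.56 dB SPL.
Excess over the loudest (61.6 dB): 64.56 − 61.6 = 3.0 dB.

3.0 dB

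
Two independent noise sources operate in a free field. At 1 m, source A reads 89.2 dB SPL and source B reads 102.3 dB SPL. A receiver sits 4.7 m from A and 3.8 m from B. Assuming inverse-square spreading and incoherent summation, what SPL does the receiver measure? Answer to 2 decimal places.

At the listener: L_A = 89.2 − 20·log₁₀(4.7) = 75.758 dB; L_B = 102.3 − 20·log₁₀(3.8) = 90.704 dB.
Combined: 10·log₁₀(10^(75.758/10)+10^(90.704/10)) = 90.84 dB SPL.

90.84 dB SPL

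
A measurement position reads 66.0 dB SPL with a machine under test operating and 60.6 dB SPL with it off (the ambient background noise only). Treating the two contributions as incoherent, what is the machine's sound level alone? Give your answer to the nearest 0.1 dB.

64.5 dB SPL

Subtract intensities: L_src = 10·log₁₀(10^(L_total/10) − 10^(L_bg/10)).
L_src = 10·log₁₀(10^(66.0/10) − 10^(60.6/10)) = 10·log₁₀(2833000) = 64.5 dB SPL.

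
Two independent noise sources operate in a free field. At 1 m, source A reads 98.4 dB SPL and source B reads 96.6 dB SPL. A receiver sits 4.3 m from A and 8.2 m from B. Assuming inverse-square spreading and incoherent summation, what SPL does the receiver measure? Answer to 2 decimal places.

86.46 dB SPL

At the listener: L_A = 98.4 − 20·log₁₀(4.3) = 85.731 dB; L_B = 96.6 − 20·log₁₀(8.2) = 78.324 dB.
Combined: 10·log₁₀(10^(85.731/10)+10^(78.324/10)) = 86.46 dB SPL.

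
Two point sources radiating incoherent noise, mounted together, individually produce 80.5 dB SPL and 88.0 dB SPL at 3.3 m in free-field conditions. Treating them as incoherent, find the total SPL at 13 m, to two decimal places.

76.80 dB SPL

Combined at 3.3 m: 10·log₁₀(10^(80.5/10)+10^(88.0/10)) = 88.711 dB SPL.
Then apply −20·log₁₀(13/3.3) = -11.909 dB → 76.80 dB SPL.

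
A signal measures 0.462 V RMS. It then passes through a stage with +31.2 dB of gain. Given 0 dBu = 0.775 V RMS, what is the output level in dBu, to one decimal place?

Input level: 20·log₁₀(0.462/0.775) = -4.49 dBu.
Output: -4.49 + 31.2 = +26.7 dBu.

+26.7 dBu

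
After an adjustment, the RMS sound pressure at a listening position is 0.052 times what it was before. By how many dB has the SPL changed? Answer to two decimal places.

SPL change from a pressure ratio uses the 20·log₁₀ form:
20·log₁₀(0.052) = -25.68 dB.

-25.68 dB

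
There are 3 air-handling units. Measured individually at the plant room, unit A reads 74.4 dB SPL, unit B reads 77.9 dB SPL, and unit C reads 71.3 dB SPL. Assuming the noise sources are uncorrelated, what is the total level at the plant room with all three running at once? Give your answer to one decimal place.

80.1 dB SPL

Add the sources as powers (linear), then convert back to dB:
L_total = 10·log₁₀(10^(74.4/10) + 10^(77.9/10) + 10^(71.3/10)) = 10·log₁₀(102700000) = 80.1 dB SPL.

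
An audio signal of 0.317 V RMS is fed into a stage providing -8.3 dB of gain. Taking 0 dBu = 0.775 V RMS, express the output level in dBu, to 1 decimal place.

Input level: 20·log₁₀(0.317/0.775) = -7.76 dBu.
Output: -7.76 − 8.3 = -16.1 dBu.

-16.1 dBu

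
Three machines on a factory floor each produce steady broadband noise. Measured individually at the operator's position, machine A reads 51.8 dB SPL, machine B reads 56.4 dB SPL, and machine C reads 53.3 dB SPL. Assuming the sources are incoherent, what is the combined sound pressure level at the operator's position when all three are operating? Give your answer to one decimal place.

59.0 dB SPL

Add the sources as powers (linear), then convert back to dB:
L_total = 10·log₁₀(10^(51.8/10) + 10^(56.4/10) + 10^(53.3/10)) = 10·log₁₀(801700) = 59.0 dB SPL.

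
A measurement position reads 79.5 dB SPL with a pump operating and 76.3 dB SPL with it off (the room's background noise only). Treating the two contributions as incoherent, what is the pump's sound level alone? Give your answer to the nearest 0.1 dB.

Background correction is a power subtraction:
L_src = 10·log₁₀(10^(79.5/10) − 10^(76.3/10)) = 10·log₁₀(46470000) = 76.7 dB SPL.

76.7 dB SPL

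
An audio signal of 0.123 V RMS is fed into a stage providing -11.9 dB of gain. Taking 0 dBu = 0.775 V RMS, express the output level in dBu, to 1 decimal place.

Input level: 20·log₁₀(0.123/0.775) = -15.99 dBu.
Output: -15.99 − 11.9 = -27.9 dBu.

-27.9 dBu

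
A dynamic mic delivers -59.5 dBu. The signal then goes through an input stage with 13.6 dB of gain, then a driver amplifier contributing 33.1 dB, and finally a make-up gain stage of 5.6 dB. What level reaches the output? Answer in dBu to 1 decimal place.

In dB, series stages simply add:
-59.5 + 13.6 + 33.1 + 5.6 = -7.2 dBu.

-7.2 dBu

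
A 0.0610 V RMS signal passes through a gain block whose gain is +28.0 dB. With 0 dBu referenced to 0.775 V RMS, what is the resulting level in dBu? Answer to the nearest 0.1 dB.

Input level: 20·log₁₀(0.0610/0.775) = -22.08 dBu.
Output: -22.08 + 28.0 = +5.9 dBu.

+5.9 dBu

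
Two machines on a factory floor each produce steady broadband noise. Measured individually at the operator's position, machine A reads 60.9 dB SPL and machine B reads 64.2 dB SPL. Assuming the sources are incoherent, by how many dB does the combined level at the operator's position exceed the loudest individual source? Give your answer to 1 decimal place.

Incoherent sources sum as intensities:
L_total = 10·log₁₀(10^(60.9/10) + 10^(64.2/10)) = 65.87 dB SPL.
Excess over the loudest (64.2 dB): 65.87 − 64.2 = 1.7 dB.

1.7 dB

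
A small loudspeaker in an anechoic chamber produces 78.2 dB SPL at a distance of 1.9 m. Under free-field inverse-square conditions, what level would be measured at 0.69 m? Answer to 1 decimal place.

87.0 dB SPL

Free-field point source: level drops by 20·log₁₀ of the distance ratio.
ΔL = −20·log₁₀(0.69/1.9) = 8.80 dB, so L₂ = 78.2 + (8.80) = 87.0 dB SPL.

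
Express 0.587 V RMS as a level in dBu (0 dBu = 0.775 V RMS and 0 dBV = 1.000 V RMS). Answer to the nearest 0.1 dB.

-2.4 dBu

dBu = 20·log₁₀(V / 0.775 V).
20·log₁₀(0.587/0.775) = -2.4 dBu.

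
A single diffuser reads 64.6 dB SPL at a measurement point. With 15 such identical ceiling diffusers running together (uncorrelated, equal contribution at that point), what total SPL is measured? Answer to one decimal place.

76.4 dB SPL

15 equal incoherent sources raise the level by 10·log₁₀(15) = 11.76 dB.
L_total = 64.6 + 11.76 = 76.4 dB SPL.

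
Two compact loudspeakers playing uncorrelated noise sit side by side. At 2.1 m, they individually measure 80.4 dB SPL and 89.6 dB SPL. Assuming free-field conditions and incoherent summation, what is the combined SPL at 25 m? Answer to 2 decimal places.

68.58 dB SPL

Combined at 2.1 m: 10·log₁₀(10^(80.4/10)+10^(89.6/10)) = 90.093 dB SPL.
Then apply −20·log₁₀(25/2.1) = -21.514 dB → 68.58 dB SPL.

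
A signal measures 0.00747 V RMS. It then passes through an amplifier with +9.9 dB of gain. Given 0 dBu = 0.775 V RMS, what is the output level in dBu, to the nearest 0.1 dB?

-30.4 dBu

Input level: 20·log₁₀(0.00747/0.775) = -40.32 dBu.
Output: -40.32 + 9.9 = -30.4 dBu.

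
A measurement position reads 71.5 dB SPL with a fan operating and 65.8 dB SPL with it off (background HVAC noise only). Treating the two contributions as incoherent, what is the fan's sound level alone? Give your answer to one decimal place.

70.1 dB SPL

Subtract intensities: L_src = 10·log₁₀(10^(L_total/10) − 10^(L_bg/10)).
L_src = 10·log₁₀(10^(71.5/10) − 10^(65.8/10)) = 10·log₁₀(10320000) = 70.1 dB SPL.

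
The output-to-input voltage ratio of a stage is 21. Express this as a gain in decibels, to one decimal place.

26.4 dB

For a voltage ratio, dB = 20·log₁₀(V₂/V₁).
20·log₁₀(21) = 26.4 dB.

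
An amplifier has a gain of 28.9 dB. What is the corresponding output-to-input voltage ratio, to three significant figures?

27.9

Voltage ratio = 10^(dB/20).
10^(28.9/20) = 10^(1.445) = 27.9.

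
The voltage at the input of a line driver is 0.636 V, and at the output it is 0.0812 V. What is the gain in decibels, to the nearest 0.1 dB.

For a voltage ratio, dB = 20·log₁₀(V₂/V₁).
20·log₁₀(0.0812/0.636) = 20·log₁₀(0.1277) = -17.9 dB.

-17.9 dB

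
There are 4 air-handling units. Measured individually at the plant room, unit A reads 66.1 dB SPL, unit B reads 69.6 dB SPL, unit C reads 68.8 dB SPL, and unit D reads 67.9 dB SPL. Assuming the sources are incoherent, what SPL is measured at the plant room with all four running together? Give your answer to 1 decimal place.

74.3 dB SPL

Incoherent sources sum as intensities:
L_total = 10·log₁₀(10^(66.1/10) + 10^(69.6/10) + 10^(68.8/10) + 10^(67.9/10)) = 10·log₁₀(26950000) = 74.3 dB SPL.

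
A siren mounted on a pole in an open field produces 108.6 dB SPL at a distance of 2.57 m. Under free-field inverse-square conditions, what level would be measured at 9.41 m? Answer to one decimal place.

For a point source in a free field, ΔL = −20·log₁₀(d₂/d₁).
ΔL = −20·log₁₀(9.41/2.57) = -11.27 dB, so L₂ = 108.6 + (-11.27) = 97.3 dB SPL.

97.3 dB SPL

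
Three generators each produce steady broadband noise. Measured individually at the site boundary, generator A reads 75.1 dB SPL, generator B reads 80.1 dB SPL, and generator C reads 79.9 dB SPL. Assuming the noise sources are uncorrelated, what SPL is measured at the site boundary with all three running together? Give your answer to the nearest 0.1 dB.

Add the sources as powers (linear), then convert back to dB:
L_total = 10·log₁₀(10^(75.1/10) + 10^(80.1/10) + 10^(79.9/10)) = 10·log₁₀(232400000) = 83.7 dB SPL.

83.7 dB SPL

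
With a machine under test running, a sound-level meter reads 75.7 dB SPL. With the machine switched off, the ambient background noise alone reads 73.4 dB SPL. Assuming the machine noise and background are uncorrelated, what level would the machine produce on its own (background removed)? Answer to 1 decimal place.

71.8 dB SPL

Subtract intensities: L_src = 10·log₁₀(10^(L_total/10) − 10^(L_bg/10)).
L_src = 10·log₁₀(10^(75.7/10) − 10^(73.4/10)) = 10·log₁₀(15280000) = 71.8 dB SPL.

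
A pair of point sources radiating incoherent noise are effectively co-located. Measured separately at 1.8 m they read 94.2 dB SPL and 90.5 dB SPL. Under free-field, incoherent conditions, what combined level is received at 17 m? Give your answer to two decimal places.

Combined at 1.8 m: 10·log₁₀(10^(94.2/10)+10^(90.5/10)) = 95.743 dB SPL.
Then apply −20·log₁₀(17/1.8) = -19.504 dB → 76.24 dB SPL.

76.24 dB SPL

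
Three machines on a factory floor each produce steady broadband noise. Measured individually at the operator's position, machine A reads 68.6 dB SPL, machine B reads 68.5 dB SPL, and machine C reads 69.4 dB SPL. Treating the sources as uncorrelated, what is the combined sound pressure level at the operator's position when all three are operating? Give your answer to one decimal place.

73.6 dB SPL

Uncorrelated sources add in intensity (power), not in dB.
L_total = 10·log₁₀(10^(68.6/10) + 10^(68.5/10) + 10^(69.4/10)) = 10·log₁₀(23030000) = 73.6 dB SPL.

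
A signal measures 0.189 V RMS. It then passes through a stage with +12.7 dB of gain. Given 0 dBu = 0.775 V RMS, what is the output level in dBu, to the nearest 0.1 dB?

+0.4 dBu

Input level: 20·log₁₀(0.189/0.775) = -12.26 dBu.
Output: -12.26 + 12.7 = +0.4 dBu.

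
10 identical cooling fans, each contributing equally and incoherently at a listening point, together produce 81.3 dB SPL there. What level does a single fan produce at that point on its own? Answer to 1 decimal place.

71.3 dB SPL

10 equal incoherent sources add 10·log₁₀(10) = 10.00 dB over one source.
L_one = 81.3 − 10.00 = 71.3 dB SPL.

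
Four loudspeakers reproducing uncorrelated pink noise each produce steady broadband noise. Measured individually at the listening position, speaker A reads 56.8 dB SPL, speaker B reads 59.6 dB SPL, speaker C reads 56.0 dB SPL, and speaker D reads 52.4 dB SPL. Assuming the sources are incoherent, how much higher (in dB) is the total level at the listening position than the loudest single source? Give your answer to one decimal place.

3.3 dB

Add the sources as powers (linear), then convert back to dB:
L_total = 10·log₁₀(10^(56.8/10) + 10^(59.6/10) + 10^(56.0/10) + 10^(52.4/10)) = 62.93 dB SPL.
Excess over the loudest (59.6 dB): 62.93 − 59.6 = 3.3 dB.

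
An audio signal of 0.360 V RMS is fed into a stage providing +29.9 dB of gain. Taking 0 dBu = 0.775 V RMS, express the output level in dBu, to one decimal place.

+23.2 dBu

Input level: 20·log₁₀(0.360/0.775) = -6.66 dBu.
Output: -6.66 + 29.9 = +23.2 dBu.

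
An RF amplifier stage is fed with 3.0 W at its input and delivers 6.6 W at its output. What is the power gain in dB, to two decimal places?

Power ratio → dB uses the 10·log₁₀ form:
10·log₁₀(6.6/3.0) = 10·log₁₀(2.200) = 3.42 dB.

3.42 dB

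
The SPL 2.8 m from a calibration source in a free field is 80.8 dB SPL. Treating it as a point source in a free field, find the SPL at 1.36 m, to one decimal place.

For a point source in a free field, ΔL = −20·log₁₀(d₂/d₁).
ΔL = −20·log₁₀(1.36/2.8) = 6.27 dB, so L₂ = 80.8 + (6.27) = 87.1 dB SPL.

87.1 dB SPL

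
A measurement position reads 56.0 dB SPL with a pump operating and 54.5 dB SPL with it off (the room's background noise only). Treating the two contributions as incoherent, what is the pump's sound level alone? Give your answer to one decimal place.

Remove the background by subtracting linear intensities:
L_src = 10·log₁₀(10^(56.0/10) − 10^(54.5/10)) = 10·log₁₀(116300) = 50.7 dB SPL.

50.7 dB SPL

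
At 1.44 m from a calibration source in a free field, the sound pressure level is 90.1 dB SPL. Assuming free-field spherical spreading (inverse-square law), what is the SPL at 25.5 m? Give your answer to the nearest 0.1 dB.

65.1 dB SPL

Inverse-square spreading gives ΔL = −20·log₁₀(d₂/d₁).
ΔL = −20·log₁₀(25.5/1.44) = -24.96 dB, so L₂ = 90.1 + (-24.96) = 65.1 dB SPL.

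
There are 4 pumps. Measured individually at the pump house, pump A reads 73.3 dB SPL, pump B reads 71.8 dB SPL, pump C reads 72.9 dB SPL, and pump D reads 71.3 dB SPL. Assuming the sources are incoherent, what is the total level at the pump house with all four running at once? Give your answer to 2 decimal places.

Add the sources as powers (linear), then convert back to dB:
L_total = 10·log₁₀(10^(73.3/10) + 10^(71.8/10) + 10^(72.9/10) + 10^(71.3/10)) = 10·log₁₀(69500000) = 78.42 dB SPL.

78.42 dB SPL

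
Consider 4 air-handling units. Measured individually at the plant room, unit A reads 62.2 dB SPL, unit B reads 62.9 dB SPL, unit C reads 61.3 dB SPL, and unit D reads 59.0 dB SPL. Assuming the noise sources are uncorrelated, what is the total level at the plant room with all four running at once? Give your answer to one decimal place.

67.6 dB SPL

Incoherent sources sum as intensities:
L_total = 10·log₁₀(10^(62.2/10) + 10^(62.9/10) + 10^(61.3/10) + 10^(59.0/10)) = 10·log₁₀(5753000) = 67.6 dB SPL.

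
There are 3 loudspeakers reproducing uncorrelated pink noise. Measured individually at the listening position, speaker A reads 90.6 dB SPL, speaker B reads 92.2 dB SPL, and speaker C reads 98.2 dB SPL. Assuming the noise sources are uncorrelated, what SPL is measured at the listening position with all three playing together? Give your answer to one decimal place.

Add the sources as powers (linear), then convert back to dB:
L_total = 10·log₁₀(10^(90.6/10) + 10^(92.2/10) + 10^(98.2/10)) = 10·log₁₀(9415000000) = 99.7 dB SPL.

99.7 dB SPL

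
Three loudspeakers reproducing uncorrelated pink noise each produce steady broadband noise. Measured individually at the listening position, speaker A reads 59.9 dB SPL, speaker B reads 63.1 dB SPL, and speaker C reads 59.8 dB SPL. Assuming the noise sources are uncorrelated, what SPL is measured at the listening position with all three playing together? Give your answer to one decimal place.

66.0 dB SPL

Incoherent sources sum as intensities:
L_total = 10·log₁₀(10^(59.9/10) + 10^(63.1/10) + 10^(59.8/10)) = 10·log₁₀(3974000) = 66.0 dB SPL.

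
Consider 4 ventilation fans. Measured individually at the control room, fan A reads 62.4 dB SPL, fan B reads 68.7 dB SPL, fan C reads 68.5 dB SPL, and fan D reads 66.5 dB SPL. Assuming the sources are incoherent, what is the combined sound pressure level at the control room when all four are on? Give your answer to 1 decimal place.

Add the sources as powers (linear), then convert back to dB:
L_total = 10·log₁₀(10^(62.4/10) + 10^(68.7/10) + 10^(68.5/10) + 10^(66.5/10)) = 10·log₁₀(20700000) = 73.2 dB SPL.

73.2 dB SPL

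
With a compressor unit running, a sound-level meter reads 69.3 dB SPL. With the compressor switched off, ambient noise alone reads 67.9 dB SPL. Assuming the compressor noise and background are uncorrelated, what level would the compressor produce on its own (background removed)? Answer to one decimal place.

63.7 dB SPL

Background correction is a power subtraction:
L_src = 10·log₁₀(10^(69.3/10) − 10^(67.9/10)) = 10·log₁₀(2345000) = 63.7 dB SPL.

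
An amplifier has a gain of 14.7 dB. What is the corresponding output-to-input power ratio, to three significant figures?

29.5

Power ratio = 10^(dB/10).
10^(14.7/10) = 10^(1.470) = 29.5.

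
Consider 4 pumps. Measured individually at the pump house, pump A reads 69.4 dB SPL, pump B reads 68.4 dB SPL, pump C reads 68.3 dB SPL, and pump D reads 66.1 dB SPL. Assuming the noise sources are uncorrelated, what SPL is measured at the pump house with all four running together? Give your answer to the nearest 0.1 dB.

Incoherent sources sum as intensities:
L_total = 10·log₁₀(10^(69.4/10) + 10^(68.4/10) + 10^(68.3/10) + 10^(66.1/10)) = 10·log₁₀(26460000) = 74.2 dB SPL.

74.2 dB SPL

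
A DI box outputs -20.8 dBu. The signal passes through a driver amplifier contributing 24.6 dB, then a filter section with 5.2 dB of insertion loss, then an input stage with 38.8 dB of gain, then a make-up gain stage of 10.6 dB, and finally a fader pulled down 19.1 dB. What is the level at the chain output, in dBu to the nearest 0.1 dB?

Gain stages sum in dB:
-20.8 + 24.6 − 5.2 + 38.8 + 10.6 − 19.1 = +28.9 dBu.

+28.9 dBu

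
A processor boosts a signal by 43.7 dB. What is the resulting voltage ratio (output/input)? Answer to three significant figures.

Voltage ratio = 10^(dB/20).
10^(43.7/20) = 10^(2.185) = 153.

153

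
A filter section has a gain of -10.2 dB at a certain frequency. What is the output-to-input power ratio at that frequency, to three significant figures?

Power ratio = 10^(dB/10).
10^(-10.2/10) = 10^(-1.020) = 0.0955.

0.0955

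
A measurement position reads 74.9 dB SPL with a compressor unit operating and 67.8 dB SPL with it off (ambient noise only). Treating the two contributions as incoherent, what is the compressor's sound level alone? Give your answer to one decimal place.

74.0 dB SPL

Remove the background by subtracting linear intensities:
L_src = 10·log₁₀(10^(74.9/10) − 10^(67.8/10)) = 10·log₁₀(24880000) = 74.0 dB SPL.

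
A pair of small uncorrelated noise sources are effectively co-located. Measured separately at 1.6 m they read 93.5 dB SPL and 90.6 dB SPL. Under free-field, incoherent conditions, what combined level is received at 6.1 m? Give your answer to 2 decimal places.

83.67 dB SPL

Combined at 1.6 m: 10·log₁₀(10^(93.5/10)+10^(90.6/10)) = 95.298 dB SPL.
Then apply −20·log₁₀(6.1/1.6) = -11.624 dB → 83.67 dB SPL.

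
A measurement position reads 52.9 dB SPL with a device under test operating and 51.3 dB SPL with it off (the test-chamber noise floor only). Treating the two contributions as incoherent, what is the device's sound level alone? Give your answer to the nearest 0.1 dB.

47.8 dB SPL

Remove the background by subtracting linear intensities:
L_src = 10·log₁₀(10^(52.9/10) − 10^(51.3/10)) = 10·log₁₀(60090) = 47.8 dB SPL.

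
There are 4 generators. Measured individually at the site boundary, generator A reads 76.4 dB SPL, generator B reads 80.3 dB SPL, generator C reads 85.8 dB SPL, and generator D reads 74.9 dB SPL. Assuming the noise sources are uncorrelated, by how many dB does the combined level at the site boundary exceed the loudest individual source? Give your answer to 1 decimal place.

Incoherent sources sum as intensities:
L_total = 10·log₁₀(10^(76.4/10) + 10^(80.3/10) + 10^(85.8/10) + 10^(74.9/10)) = 87.50 dB SPL.
Excess over the loudest (85.8 dB): 87.50 − 85.8 = 1.7 dB.

1.7 dB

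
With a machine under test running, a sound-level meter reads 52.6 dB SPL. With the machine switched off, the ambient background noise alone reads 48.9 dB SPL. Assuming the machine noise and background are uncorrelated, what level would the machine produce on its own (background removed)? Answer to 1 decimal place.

Background correction is a power subtraction:
L_src = 10·log₁₀(10^(52.6/10) − 10^(48.9/10)) = 10·log₁₀(104300) = 50.2 dB SPL.

50.2 dB SPL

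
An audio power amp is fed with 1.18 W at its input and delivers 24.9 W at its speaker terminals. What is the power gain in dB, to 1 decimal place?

13.2 dB

Power is a power quantity, so gain = 10·log₁₀(P_out/P_in).
10·log₁₀(24.9/1.18) = 10·log₁₀(21.10) = 13.2 dB.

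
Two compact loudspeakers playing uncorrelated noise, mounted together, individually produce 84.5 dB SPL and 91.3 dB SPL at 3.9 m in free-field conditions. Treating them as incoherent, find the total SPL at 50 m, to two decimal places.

69.97 dB SPL

Combined at 3.9 m: 10·log₁₀(10^(84.5/10)+10^(91.3/10)) = 92.124 dB SPL.
Then apply −20·log₁₀(50/3.9) = -22.158 dB → 69.97 dB SPL.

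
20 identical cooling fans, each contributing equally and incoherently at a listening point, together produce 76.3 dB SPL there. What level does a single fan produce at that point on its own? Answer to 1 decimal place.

63.3 dB SPL

20 equal incoherent sources add 10·log₁₀(20) = 13.01 dB over one source.
L_one = 76.3 − 13.01 = 63.3 dB SPL.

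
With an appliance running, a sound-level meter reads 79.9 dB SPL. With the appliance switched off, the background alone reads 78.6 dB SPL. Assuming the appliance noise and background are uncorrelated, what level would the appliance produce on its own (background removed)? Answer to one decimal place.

74.0 dB SPL

Remove the background by subtracting linear intensities:
L_src = 10·log₁₀(10^(79.9/10) − 10^(78.6/10)) = 10·log₁₀(25280000) = 74.0 dB SPL.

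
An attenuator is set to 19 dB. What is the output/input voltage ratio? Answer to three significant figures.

Voltage ratio = 10^(dB/20).
10^(-19/20) = 10^(-0.9500) = 0.112.

0.112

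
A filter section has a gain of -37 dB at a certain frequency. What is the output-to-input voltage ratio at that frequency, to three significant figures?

0.0141

Voltage ratio = 10^(dB/20).
10^(-37/20) = 10^(-1.850) = 0.0141.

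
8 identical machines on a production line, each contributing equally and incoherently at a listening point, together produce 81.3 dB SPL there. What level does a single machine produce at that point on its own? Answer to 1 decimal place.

8 equal incoherent sources add 10·log₁₀(8) = 9.03 dB over one source.
L_one = 81.3 − 9.03 = 72.3 dB SPL.

72.3 dB SPL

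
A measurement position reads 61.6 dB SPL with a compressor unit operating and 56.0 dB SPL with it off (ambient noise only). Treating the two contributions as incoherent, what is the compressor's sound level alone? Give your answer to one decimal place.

60.2 dB SPL

Remove the background by subtracting linear intensities:
L_src = 10·log₁₀(10^(61.6/10) − 10^(56.0/10)) = 10·log₁₀(1047000) = 60.2 dB SPL.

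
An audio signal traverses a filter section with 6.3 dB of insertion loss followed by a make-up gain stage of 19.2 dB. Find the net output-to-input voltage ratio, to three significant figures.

4.42

Net gain = (−6.3) + 19.2 = 12.9 dB.
Voltage ratio = 10^(12.9/20) = 4.42.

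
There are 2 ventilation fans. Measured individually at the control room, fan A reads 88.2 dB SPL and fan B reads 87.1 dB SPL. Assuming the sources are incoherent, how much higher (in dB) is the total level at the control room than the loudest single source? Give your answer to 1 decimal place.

Uncorrelated sources add in intensity (power), not in dB.
L_total = 10·log₁₀(10^(88.2/10) + 10^(87.1/10)) = 90.70 dB SPL.
Excess over the loudest (88.2 dB): 90.70 − 88.2 = 2.5 dB.

2.5 dB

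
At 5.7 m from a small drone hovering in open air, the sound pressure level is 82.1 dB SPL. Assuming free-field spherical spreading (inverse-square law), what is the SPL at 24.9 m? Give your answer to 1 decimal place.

69.3 dB SPL

Free-field point source: level drops by 20·log₁₀ of the distance ratio.
ΔL = −20·log₁₀(24.9/5.7) = -12.81 dB, so L₂ = 82.1 + (-12.81) = 69.3 dB SPL.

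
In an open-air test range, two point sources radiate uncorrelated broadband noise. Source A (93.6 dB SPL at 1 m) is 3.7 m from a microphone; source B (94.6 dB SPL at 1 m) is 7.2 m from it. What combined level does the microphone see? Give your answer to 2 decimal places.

At the listener: L_A = 93.6 − 20·log₁₀(3.7) = 82.236 dB; L_B = 94.6 − 20·log₁₀(7.2) = 77.453 dB.
Combined: 10·log₁₀(10^(82.236/10)+10^(77.453/10)) = 83.48 dB SPL.

83.48 dB SPL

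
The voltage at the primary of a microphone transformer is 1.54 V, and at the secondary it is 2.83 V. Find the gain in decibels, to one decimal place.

5.3 dB

Voltage ratio → dB uses the 20·log₁₀ form:
20·log₁₀(2.83/1.54) = 20·log₁₀(1.838) = 5.3 dB.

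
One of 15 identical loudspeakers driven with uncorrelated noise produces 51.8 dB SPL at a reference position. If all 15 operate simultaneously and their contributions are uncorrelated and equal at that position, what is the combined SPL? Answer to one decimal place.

15 equal incoherent sources raise the level by 10·log₁₀(15) = 11.76 dB.
L_total = 51.8 + 11.76 = 63.6 dB SPL.

63.6 dB SPL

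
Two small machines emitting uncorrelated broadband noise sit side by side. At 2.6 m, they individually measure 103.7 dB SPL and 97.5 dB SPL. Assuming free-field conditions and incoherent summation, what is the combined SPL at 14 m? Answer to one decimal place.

Combined at 2.6 m: 10·log₁₀(10^(103.7/10)+10^(97.5/10)) = 104.63 dB SPL.
Then apply −20·log₁₀(14/2.6) = -14.62 dB → 90.0 dB SPL.

90.0 dB SPL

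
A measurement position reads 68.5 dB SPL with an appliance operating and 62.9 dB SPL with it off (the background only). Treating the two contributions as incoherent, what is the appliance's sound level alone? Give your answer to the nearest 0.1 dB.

67.1 dB SPL

Subtract intensities: L_src = 10·log₁₀(10^(L_total/10) − 10^(L_bg/10)).
L_src = 10·log₁₀(10^(68.5/10) − 10^(62.9/10)) = 10·log₁₀(5130000) = 67.1 dB SPL.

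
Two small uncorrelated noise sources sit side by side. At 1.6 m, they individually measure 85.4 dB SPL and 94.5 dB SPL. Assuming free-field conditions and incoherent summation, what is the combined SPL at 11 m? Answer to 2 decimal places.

78.26 dB SPL

Combined at 1.6 m: 10·log₁₀(10^(85.4/10)+10^(94.5/10)) = 95.004 dB SPL.
Then apply −20·log₁₀(11/1.6) = -16.745 dB → 78.26 dB SPL.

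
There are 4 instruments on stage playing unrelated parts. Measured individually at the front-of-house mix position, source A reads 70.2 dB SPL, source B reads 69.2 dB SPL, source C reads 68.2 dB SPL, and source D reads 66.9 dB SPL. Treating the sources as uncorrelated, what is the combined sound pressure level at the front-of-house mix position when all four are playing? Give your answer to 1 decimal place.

Uncorrelated sources add in intensity (power), not in dB.
L_total = 10·log₁₀(10^(70.2/10) + 10^(69.2/10) + 10^(68.2/10) + 10^(66.9/10)) = 10·log₁₀(30290000) = 74.8 dB SPL.

74.8 dB SPL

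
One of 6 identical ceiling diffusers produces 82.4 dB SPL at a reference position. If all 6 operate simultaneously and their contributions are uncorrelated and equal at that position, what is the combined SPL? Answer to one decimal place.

90.2 dB SPL

6 equal incoherent sources raise the level by 10·log₁₀(6) = 7.78 dB.
L_total = 82.4 + 7.78 = 90.2 dB SPL.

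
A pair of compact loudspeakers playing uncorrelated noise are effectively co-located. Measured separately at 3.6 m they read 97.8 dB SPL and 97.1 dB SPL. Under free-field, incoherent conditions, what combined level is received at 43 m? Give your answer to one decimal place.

78.9 dB SPL

Combined at 3.6 m: 10·log₁₀(10^(97.8/10)+10^(97.1/10)) = 100.47 dB SPL.
Then apply −20·log₁₀(43/3.6) = -21.54 dB → 78.9 dB SPL.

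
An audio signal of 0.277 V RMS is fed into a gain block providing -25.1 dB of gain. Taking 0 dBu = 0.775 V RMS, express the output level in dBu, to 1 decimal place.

-34.0 dBu

Input level: 20·log₁₀(0.277/0.775) = -8.94 dBu.
Output: -8.94 − 25.1 = -34.0 dBu.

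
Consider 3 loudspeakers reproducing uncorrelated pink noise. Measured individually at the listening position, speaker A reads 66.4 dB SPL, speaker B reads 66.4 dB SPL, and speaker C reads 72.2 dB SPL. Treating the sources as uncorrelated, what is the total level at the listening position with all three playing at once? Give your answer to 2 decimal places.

74.04 dB SPL

Uncorrelated sources add in intensity (power), not in dB.
L_total = 10·log₁₀(10^(66.4/10) + 10^(66.4/10) + 10^(72.2/10)) = 10·log₁₀(25330000) = 74.04 dB SPL.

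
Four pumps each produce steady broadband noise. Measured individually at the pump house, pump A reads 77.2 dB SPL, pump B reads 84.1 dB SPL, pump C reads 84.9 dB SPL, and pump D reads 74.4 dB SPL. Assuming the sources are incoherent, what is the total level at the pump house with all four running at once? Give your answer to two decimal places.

88.10 dB SPL

Uncorrelated sources add in intensity (power), not in dB.
L_total = 10·log₁₀(10^(77.2/10) + 10^(84.1/10) + 10^(84.9/10) + 10^(74.4/10)) = 10·log₁₀(646100000) = 88.10 dB SPL.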